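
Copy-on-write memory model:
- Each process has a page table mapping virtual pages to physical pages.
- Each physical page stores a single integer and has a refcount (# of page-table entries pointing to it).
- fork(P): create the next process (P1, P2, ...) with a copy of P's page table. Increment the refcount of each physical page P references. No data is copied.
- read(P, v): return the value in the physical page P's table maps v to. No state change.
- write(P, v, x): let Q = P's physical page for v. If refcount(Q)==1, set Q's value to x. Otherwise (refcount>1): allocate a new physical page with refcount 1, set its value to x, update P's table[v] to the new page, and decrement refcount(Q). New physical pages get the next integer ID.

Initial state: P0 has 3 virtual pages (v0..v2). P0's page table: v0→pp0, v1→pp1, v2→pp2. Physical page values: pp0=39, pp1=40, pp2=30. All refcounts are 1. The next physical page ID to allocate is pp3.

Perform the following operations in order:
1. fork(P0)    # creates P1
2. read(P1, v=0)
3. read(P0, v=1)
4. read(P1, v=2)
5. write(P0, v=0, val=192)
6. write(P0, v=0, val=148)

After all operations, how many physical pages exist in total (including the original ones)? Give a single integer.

Op 1: fork(P0) -> P1. 3 ppages; refcounts: pp0:2 pp1:2 pp2:2
Op 2: read(P1, v0) -> 39. No state change.
Op 3: read(P0, v1) -> 40. No state change.
Op 4: read(P1, v2) -> 30. No state change.
Op 5: write(P0, v0, 192). refcount(pp0)=2>1 -> COPY to pp3. 4 ppages; refcounts: pp0:1 pp1:2 pp2:2 pp3:1
Op 6: write(P0, v0, 148). refcount(pp3)=1 -> write in place. 4 ppages; refcounts: pp0:1 pp1:2 pp2:2 pp3:1

Answer: 4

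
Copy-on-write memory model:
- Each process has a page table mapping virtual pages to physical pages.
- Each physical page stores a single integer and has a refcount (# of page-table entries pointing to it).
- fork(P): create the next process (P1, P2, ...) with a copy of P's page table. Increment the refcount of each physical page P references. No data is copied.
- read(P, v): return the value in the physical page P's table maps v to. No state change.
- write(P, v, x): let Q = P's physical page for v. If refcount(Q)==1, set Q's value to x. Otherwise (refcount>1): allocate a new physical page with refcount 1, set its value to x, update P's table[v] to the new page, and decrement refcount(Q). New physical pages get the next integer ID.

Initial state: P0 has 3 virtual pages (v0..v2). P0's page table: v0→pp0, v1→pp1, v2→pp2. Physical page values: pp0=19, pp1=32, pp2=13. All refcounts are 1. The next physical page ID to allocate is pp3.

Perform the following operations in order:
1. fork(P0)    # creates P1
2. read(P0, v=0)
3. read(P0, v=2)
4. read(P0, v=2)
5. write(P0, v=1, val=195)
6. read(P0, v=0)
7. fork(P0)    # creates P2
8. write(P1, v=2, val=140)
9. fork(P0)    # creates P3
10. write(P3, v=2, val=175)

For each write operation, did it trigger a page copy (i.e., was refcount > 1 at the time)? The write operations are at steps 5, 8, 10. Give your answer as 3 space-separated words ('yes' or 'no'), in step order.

Op 1: fork(P0) -> P1. 3 ppages; refcounts: pp0:2 pp1:2 pp2:2
Op 2: read(P0, v0) -> 19. No state change.
Op 3: read(P0, v2) -> 13. No state change.
Op 4: read(P0, v2) -> 13. No state change.
Op 5: write(P0, v1, 195). refcount(pp1)=2>1 -> COPY to pp3. 4 ppages; refcounts: pp0:2 pp1:1 pp2:2 pp3:1
Op 6: read(P0, v0) -> 19. No state change.
Op 7: fork(P0) -> P2. 4 ppages; refcounts: pp0:3 pp1:1 pp2:3 pp3:2
Op 8: write(P1, v2, 140). refcount(pp2)=3>1 -> COPY to pp4. 5 ppages; refcounts: pp0:3 pp1:1 pp2:2 pp3:2 pp4:1
Op 9: fork(P0) -> P3. 5 ppages; refcounts: pp0:4 pp1:1 pp2:3 pp3:3 pp4:1
Op 10: write(P3, v2, 175). refcount(pp2)=3>1 -> COPY to pp5. 6 ppages; refcounts: pp0:4 pp1:1 pp2:2 pp3:3 pp4:1 pp5:1

yes yes yes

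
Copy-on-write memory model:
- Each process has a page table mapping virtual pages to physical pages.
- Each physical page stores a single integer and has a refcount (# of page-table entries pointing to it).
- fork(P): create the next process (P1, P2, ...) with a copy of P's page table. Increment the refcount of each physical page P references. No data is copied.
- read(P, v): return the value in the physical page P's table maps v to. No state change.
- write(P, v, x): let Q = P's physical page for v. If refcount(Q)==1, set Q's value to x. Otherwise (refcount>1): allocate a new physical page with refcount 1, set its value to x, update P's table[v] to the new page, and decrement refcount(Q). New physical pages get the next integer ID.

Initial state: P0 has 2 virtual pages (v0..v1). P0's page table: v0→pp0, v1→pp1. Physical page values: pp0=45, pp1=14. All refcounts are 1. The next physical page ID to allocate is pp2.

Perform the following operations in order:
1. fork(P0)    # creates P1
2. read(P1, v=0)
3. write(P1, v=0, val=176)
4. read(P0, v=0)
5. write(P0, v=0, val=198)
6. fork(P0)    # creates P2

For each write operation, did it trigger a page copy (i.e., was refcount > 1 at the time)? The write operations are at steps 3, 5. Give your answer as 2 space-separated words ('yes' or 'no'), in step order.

Op 1: fork(P0) -> P1. 2 ppages; refcounts: pp0:2 pp1:2
Op 2: read(P1, v0) -> 45. No state change.
Op 3: write(P1, v0, 176). refcount(pp0)=2>1 -> COPY to pp2. 3 ppages; refcounts: pp0:1 pp1:2 pp2:1
Op 4: read(P0, v0) -> 45. No state change.
Op 5: write(P0, v0, 198). refcount(pp0)=1 -> write in place. 3 ppages; refcounts: pp0:1 pp1:2 pp2:1
Op 6: fork(P0) -> P2. 3 ppages; refcounts: pp0:2 pp1:3 pp2:1

yes no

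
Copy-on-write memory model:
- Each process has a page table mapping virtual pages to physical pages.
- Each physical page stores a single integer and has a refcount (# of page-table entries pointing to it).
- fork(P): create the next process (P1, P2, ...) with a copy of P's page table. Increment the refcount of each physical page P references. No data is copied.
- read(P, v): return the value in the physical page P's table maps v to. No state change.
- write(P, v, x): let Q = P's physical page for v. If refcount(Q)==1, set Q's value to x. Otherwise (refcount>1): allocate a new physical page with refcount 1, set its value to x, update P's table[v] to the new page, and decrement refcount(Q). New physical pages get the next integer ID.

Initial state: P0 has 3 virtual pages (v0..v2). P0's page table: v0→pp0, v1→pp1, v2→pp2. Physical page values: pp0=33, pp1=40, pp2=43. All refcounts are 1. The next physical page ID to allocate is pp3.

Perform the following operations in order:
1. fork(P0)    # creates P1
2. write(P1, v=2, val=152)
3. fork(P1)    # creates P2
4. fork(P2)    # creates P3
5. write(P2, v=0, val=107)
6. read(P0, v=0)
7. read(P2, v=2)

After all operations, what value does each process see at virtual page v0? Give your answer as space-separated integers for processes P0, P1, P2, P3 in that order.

Op 1: fork(P0) -> P1. 3 ppages; refcounts: pp0:2 pp1:2 pp2:2
Op 2: write(P1, v2, 152). refcount(pp2)=2>1 -> COPY to pp3. 4 ppages; refcounts: pp0:2 pp1:2 pp2:1 pp3:1
Op 3: fork(P1) -> P2. 4 ppages; refcounts: pp0:3 pp1:3 pp2:1 pp3:2
Op 4: fork(P2) -> P3. 4 ppages; refcounts: pp0:4 pp1:4 pp2:1 pp3:3
Op 5: write(P2, v0, 107). refcount(pp0)=4>1 -> COPY to pp4. 5 ppages; refcounts: pp0:3 pp1:4 pp2:1 pp3:3 pp4:1
Op 6: read(P0, v0) -> 33. No state change.
Op 7: read(P2, v2) -> 152. No state change.
P0: v0 -> pp0 = 33
P1: v0 -> pp0 = 33
P2: v0 -> pp4 = 107
P3: v0 -> pp0 = 33

Answer: 33 33 107 33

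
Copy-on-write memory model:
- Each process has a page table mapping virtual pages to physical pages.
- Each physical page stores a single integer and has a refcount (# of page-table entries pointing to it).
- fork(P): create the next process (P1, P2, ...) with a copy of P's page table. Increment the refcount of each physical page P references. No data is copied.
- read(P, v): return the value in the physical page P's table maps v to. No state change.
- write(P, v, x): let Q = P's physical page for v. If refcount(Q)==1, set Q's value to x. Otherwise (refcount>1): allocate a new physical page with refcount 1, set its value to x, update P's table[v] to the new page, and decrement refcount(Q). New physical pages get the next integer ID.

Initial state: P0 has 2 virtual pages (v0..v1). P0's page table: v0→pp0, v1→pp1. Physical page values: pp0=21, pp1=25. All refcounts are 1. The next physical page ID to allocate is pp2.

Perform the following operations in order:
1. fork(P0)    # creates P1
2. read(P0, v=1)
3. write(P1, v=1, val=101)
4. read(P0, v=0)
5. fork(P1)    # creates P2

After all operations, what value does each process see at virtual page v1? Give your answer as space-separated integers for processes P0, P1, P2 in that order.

Op 1: fork(P0) -> P1. 2 ppages; refcounts: pp0:2 pp1:2
Op 2: read(P0, v1) -> 25. No state change.
Op 3: write(P1, v1, 101). refcount(pp1)=2>1 -> COPY to pp2. 3 ppages; refcounts: pp0:2 pp1:1 pp2:1
Op 4: read(P0, v0) -> 21. No state change.
Op 5: fork(P1) -> P2. 3 ppages; refcounts: pp0:3 pp1:1 pp2:2
P0: v1 -> pp1 = 25
P1: v1 -> pp2 = 101
P2: v1 -> pp2 = 101

Answer: 25 101 101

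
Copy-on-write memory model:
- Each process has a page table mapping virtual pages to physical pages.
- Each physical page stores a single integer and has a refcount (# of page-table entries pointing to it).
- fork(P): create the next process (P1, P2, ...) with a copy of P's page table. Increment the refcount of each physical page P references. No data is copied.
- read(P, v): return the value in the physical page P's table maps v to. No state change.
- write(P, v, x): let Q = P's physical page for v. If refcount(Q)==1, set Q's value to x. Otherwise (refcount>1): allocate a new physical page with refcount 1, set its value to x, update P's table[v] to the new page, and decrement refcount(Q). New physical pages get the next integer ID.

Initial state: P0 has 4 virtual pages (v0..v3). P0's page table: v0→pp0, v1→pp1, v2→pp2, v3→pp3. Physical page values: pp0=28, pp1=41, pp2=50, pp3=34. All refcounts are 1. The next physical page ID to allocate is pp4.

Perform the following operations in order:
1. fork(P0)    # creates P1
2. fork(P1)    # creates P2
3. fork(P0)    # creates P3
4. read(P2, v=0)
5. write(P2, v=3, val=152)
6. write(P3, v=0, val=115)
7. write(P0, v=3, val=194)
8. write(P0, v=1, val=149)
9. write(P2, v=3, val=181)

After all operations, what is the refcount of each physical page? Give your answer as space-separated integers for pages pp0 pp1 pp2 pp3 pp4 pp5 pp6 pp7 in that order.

Op 1: fork(P0) -> P1. 4 ppages; refcounts: pp0:2 pp1:2 pp2:2 pp3:2
Op 2: fork(P1) -> P2. 4 ppages; refcounts: pp0:3 pp1:3 pp2:3 pp3:3
Op 3: fork(P0) -> P3. 4 ppages; refcounts: pp0:4 pp1:4 pp2:4 pp3:4
Op 4: read(P2, v0) -> 28. No state change.
Op 5: write(P2, v3, 152). refcount(pp3)=4>1 -> COPY to pp4. 5 ppages; refcounts: pp0:4 pp1:4 pp2:4 pp3:3 pp4:1
Op 6: write(P3, v0, 115). refcount(pp0)=4>1 -> COPY to pp5. 6 ppages; refcounts: pp0:3 pp1:4 pp2:4 pp3:3 pp4:1 pp5:1
Op 7: write(P0, v3, 194). refcount(pp3)=3>1 -> COPY to pp6. 7 ppages; refcounts: pp0:3 pp1:4 pp2:4 pp3:2 pp4:1 pp5:1 pp6:1
Op 8: write(P0, v1, 149). refcount(pp1)=4>1 -> COPY to pp7. 8 ppages; refcounts: pp0:3 pp1:3 pp2:4 pp3:2 pp4:1 pp5:1 pp6:1 pp7:1
Op 9: write(P2, v3, 181). refcount(pp4)=1 -> write in place. 8 ppages; refcounts: pp0:3 pp1:3 pp2:4 pp3:2 pp4:1 pp5:1 pp6:1 pp7:1

Answer: 3 3 4 2 1 1 1 1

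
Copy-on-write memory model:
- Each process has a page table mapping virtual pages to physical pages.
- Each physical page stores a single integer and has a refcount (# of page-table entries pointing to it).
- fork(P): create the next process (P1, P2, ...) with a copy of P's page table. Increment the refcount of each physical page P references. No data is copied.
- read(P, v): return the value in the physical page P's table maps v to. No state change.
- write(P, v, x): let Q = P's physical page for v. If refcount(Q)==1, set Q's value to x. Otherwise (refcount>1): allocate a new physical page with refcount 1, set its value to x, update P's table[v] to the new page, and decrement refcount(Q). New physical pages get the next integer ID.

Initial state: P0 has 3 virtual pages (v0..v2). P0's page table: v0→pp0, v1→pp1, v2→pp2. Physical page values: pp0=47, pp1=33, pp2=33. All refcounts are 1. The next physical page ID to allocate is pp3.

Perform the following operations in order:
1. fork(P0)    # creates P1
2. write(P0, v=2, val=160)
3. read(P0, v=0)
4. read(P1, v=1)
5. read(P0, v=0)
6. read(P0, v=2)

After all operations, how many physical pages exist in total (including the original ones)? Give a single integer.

Op 1: fork(P0) -> P1. 3 ppages; refcounts: pp0:2 pp1:2 pp2:2
Op 2: write(P0, v2, 160). refcount(pp2)=2>1 -> COPY to pp3. 4 ppages; refcounts: pp0:2 pp1:2 pp2:1 pp3:1
Op 3: read(P0, v0) -> 47. No state change.
Op 4: read(P1, v1) -> 33. No state change.
Op 5: read(P0, v0) -> 47. No state change.
Op 6: read(P0, v2) -> 160. No state change.

Answer: 4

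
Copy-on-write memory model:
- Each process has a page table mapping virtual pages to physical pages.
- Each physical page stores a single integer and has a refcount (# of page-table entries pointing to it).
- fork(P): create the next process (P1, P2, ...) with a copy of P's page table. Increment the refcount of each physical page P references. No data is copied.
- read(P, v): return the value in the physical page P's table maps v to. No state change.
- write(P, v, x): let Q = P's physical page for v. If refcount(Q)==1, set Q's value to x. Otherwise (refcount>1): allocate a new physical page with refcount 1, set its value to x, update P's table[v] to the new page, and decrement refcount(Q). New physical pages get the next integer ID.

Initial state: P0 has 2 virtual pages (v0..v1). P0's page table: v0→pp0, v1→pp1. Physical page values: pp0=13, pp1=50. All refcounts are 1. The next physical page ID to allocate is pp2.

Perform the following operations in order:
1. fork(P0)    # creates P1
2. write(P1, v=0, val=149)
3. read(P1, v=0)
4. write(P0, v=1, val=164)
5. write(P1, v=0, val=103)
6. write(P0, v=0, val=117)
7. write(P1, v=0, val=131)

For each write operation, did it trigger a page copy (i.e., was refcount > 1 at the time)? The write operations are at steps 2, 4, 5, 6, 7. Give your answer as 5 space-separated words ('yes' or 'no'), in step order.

Op 1: fork(P0) -> P1. 2 ppages; refcounts: pp0:2 pp1:2
Op 2: write(P1, v0, 149). refcount(pp0)=2>1 -> COPY to pp2. 3 ppages; refcounts: pp0:1 pp1:2 pp2:1
Op 3: read(P1, v0) -> 149. No state change.
Op 4: write(P0, v1, 164). refcount(pp1)=2>1 -> COPY to pp3. 4 ppages; refcounts: pp0:1 pp1:1 pp2:1 pp3:1
Op 5: write(P1, v0, 103). refcount(pp2)=1 -> write in place. 4 ppages; refcounts: pp0:1 pp1:1 pp2:1 pp3:1
Op 6: write(P0, v0, 117). refcount(pp0)=1 -> write in place. 4 ppages; refcounts: pp0:1 pp1:1 pp2:1 pp3:1
Op 7: write(P1, v0, 131). refcount(pp2)=1 -> write in place. 4 ppages; refcounts: pp0:1 pp1:1 pp2:1 pp3:1

yes yes no no no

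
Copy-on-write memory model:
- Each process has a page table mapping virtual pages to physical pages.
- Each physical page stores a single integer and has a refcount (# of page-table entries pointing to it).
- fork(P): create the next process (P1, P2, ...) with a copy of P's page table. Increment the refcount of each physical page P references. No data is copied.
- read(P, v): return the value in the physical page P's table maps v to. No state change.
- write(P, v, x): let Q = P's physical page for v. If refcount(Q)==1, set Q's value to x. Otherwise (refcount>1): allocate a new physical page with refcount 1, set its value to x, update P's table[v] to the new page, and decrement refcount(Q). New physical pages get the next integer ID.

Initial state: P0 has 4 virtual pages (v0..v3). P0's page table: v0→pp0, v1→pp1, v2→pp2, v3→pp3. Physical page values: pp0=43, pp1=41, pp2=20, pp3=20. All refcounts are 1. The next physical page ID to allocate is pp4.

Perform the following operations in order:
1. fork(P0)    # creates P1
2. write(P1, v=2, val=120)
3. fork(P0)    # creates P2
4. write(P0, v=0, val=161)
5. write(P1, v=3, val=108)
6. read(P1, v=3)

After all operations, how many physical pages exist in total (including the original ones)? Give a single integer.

Op 1: fork(P0) -> P1. 4 ppages; refcounts: pp0:2 pp1:2 pp2:2 pp3:2
Op 2: write(P1, v2, 120). refcount(pp2)=2>1 -> COPY to pp4. 5 ppages; refcounts: pp0:2 pp1:2 pp2:1 pp3:2 pp4:1
Op 3: fork(P0) -> P2. 5 ppages; refcounts: pp0:3 pp1:3 pp2:2 pp3:3 pp4:1
Op 4: write(P0, v0, 161). refcount(pp0)=3>1 -> COPY to pp5. 6 ppages; refcounts: pp0:2 pp1:3 pp2:2 pp3:3 pp4:1 pp5:1
Op 5: write(P1, v3, 108). refcount(pp3)=3>1 -> COPY to pp6. 7 ppages; refcounts: pp0:2 pp1:3 pp2:2 pp3:2 pp4:1 pp5:1 pp6:1
Op 6: read(P1, v3) -> 108. No state change.

Answer: 7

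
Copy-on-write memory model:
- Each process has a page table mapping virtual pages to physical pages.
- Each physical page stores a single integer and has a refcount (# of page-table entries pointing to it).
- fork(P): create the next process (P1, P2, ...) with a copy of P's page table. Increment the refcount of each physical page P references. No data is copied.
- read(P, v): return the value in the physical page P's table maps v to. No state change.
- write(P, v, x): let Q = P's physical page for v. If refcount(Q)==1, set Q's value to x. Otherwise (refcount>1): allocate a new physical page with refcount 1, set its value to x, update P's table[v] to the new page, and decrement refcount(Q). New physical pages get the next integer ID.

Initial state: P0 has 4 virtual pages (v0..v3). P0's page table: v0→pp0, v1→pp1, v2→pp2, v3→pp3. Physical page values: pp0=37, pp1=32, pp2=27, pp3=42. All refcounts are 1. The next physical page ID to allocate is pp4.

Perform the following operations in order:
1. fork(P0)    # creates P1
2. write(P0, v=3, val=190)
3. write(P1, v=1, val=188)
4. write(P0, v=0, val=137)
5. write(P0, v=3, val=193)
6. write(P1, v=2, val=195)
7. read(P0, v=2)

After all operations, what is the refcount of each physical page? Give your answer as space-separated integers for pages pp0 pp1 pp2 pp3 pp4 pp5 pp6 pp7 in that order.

Op 1: fork(P0) -> P1. 4 ppages; refcounts: pp0:2 pp1:2 pp2:2 pp3:2
Op 2: write(P0, v3, 190). refcount(pp3)=2>1 -> COPY to pp4. 5 ppages; refcounts: pp0:2 pp1:2 pp2:2 pp3:1 pp4:1
Op 3: write(P1, v1, 188). refcount(pp1)=2>1 -> COPY to pp5. 6 ppages; refcounts: pp0:2 pp1:1 pp2:2 pp3:1 pp4:1 pp5:1
Op 4: write(P0, v0, 137). refcount(pp0)=2>1 -> COPY to pp6. 7 ppages; refcounts: pp0:1 pp1:1 pp2:2 pp3:1 pp4:1 pp5:1 pp6:1
Op 5: write(P0, v3, 193). refcount(pp4)=1 -> write in place. 7 ppages; refcounts: pp0:1 pp1:1 pp2:2 pp3:1 pp4:1 pp5:1 pp6:1
Op 6: write(P1, v2, 195). refcount(pp2)=2>1 -> COPY to pp7. 8 ppages; refcounts: pp0:1 pp1:1 pp2:1 pp3:1 pp4:1 pp5:1 pp6:1 pp7:1
Op 7: read(P0, v2) -> 27. No state change.

Answer: 1 1 1 1 1 1 1 1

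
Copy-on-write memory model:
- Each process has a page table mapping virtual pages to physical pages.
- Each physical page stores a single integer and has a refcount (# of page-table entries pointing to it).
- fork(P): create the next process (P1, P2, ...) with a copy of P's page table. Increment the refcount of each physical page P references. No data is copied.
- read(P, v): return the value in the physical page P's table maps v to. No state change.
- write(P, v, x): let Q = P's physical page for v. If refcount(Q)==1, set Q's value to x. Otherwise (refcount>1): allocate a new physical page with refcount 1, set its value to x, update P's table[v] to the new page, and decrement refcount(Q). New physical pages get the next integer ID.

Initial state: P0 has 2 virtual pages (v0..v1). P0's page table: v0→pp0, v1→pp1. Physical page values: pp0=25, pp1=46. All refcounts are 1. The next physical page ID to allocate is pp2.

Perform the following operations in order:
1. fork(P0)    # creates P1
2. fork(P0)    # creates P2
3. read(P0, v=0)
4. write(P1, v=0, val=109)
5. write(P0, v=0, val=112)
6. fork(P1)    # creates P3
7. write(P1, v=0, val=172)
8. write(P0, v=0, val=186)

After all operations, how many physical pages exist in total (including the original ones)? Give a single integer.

Op 1: fork(P0) -> P1. 2 ppages; refcounts: pp0:2 pp1:2
Op 2: fork(P0) -> P2. 2 ppages; refcounts: pp0:3 pp1:3
Op 3: read(P0, v0) -> 25. No state change.
Op 4: write(P1, v0, 109). refcount(pp0)=3>1 -> COPY to pp2. 3 ppages; refcounts: pp0:2 pp1:3 pp2:1
Op 5: write(P0, v0, 112). refcount(pp0)=2>1 -> COPY to pp3. 4 ppages; refcounts: pp0:1 pp1:3 pp2:1 pp3:1
Op 6: fork(P1) -> P3. 4 ppages; refcounts: pp0:1 pp1:4 pp2:2 pp3:1
Op 7: write(P1, v0, 172). refcount(pp2)=2>1 -> COPY to pp4. 5 ppages; refcounts: pp0:1 pp1:4 pp2:1 pp3:1 pp4:1
Op 8: write(P0, v0, 186). refcount(pp3)=1 -> write in place. 5 ppages; refcounts: pp0:1 pp1:4 pp2:1 pp3:1 pp4:1

Answer: 5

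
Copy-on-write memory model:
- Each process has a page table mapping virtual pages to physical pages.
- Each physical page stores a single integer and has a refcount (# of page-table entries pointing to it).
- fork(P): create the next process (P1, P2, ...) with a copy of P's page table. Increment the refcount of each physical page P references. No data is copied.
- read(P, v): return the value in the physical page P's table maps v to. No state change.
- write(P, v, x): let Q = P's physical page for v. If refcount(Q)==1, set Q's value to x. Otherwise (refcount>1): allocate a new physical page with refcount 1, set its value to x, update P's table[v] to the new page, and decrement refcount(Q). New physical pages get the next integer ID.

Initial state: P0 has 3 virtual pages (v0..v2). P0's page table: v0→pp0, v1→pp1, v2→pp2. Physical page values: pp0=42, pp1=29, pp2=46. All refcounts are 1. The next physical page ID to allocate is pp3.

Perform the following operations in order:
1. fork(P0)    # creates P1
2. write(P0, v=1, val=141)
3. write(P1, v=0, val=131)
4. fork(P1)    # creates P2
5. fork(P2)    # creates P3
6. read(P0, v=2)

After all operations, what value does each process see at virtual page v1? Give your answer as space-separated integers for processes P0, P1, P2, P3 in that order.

Answer: 141 29 29 29

Derivation:
Op 1: fork(P0) -> P1. 3 ppages; refcounts: pp0:2 pp1:2 pp2:2
Op 2: write(P0, v1, 141). refcount(pp1)=2>1 -> COPY to pp3. 4 ppages; refcounts: pp0:2 pp1:1 pp2:2 pp3:1
Op 3: write(P1, v0, 131). refcount(pp0)=2>1 -> COPY to pp4. 5 ppages; refcounts: pp0:1 pp1:1 pp2:2 pp3:1 pp4:1
Op 4: fork(P1) -> P2. 5 ppages; refcounts: pp0:1 pp1:2 pp2:3 pp3:1 pp4:2
Op 5: fork(P2) -> P3. 5 ppages; refcounts: pp0:1 pp1:3 pp2:4 pp3:1 pp4:3
Op 6: read(P0, v2) -> 46. No state change.
P0: v1 -> pp3 = 141
P1: v1 -> pp1 = 29
P2: v1 -> pp1 = 29
P3: v1 -> pp1 = 29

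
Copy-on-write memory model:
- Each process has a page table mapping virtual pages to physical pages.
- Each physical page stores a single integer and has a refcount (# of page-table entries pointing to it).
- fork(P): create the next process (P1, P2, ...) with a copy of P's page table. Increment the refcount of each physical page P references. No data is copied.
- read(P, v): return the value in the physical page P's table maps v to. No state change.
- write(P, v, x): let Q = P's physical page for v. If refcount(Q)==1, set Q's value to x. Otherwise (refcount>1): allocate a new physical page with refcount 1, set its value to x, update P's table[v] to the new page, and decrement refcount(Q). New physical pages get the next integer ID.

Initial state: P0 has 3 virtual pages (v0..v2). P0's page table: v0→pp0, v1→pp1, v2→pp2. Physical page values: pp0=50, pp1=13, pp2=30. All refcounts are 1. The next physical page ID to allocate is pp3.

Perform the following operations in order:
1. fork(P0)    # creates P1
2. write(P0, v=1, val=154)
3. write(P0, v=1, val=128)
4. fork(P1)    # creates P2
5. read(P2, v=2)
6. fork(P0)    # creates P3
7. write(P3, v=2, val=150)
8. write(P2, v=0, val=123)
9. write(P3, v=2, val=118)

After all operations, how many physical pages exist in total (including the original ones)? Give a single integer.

Answer: 6

Derivation:
Op 1: fork(P0) -> P1. 3 ppages; refcounts: pp0:2 pp1:2 pp2:2
Op 2: write(P0, v1, 154). refcount(pp1)=2>1 -> COPY to pp3. 4 ppages; refcounts: pp0:2 pp1:1 pp2:2 pp3:1
Op 3: write(P0, v1, 128). refcount(pp3)=1 -> write in place. 4 ppages; refcounts: pp0:2 pp1:1 pp2:2 pp3:1
Op 4: fork(P1) -> P2. 4 ppages; refcounts: pp0:3 pp1:2 pp2:3 pp3:1
Op 5: read(P2, v2) -> 30. No state change.
Op 6: fork(P0) -> P3. 4 ppages; refcounts: pp0:4 pp1:2 pp2:4 pp3:2
Op 7: write(P3, v2, 150). refcount(pp2)=4>1 -> COPY to pp4. 5 ppages; refcounts: pp0:4 pp1:2 pp2:3 pp3:2 pp4:1
Op 8: write(P2, v0, 123). refcount(pp0)=4>1 -> COPY to pp5. 6 ppages; refcounts: pp0:3 pp1:2 pp2:3 pp3:2 pp4:1 pp5:1
Op 9: write(P3, v2, 118). refcount(pp4)=1 -> write in place. 6 ppages; refcounts: pp0:3 pp1:2 pp2:3 pp3:2 pp4:1 pp5:1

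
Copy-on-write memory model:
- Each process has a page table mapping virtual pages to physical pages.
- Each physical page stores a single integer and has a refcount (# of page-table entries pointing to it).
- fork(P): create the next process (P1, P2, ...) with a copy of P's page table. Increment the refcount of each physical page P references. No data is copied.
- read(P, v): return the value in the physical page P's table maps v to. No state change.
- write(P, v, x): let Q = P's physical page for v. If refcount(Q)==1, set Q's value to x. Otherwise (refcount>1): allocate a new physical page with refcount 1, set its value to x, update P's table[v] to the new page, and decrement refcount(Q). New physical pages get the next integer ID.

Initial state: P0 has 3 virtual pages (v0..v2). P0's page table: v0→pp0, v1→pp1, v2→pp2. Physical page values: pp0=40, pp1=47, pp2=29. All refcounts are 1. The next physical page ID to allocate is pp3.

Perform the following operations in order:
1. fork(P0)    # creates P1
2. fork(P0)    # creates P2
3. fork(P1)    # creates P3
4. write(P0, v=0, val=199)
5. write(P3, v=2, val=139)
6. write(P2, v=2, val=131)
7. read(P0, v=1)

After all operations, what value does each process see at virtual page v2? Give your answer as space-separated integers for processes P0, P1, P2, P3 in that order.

Op 1: fork(P0) -> P1. 3 ppages; refcounts: pp0:2 pp1:2 pp2:2
Op 2: fork(P0) -> P2. 3 ppages; refcounts: pp0:3 pp1:3 pp2:3
Op 3: fork(P1) -> P3. 3 ppages; refcounts: pp0:4 pp1:4 pp2:4
Op 4: write(P0, v0, 199). refcount(pp0)=4>1 -> COPY to pp3. 4 ppages; refcounts: pp0:3 pp1:4 pp2:4 pp3:1
Op 5: write(P3, v2, 139). refcount(pp2)=4>1 -> COPY to pp4. 5 ppages; refcounts: pp0:3 pp1:4 pp2:3 pp3:1 pp4:1
Op 6: write(P2, v2, 131). refcount(pp2)=3>1 -> COPY to pp5. 6 ppages; refcounts: pp0:3 pp1:4 pp2:2 pp3:1 pp4:1 pp5:1
Op 7: read(P0, v1) -> 47. No state change.
P0: v2 -> pp2 = 29
P1: v2 -> pp2 = 29
P2: v2 -> pp5 = 131
P3: v2 -> pp4 = 139

Answer: 29 29 131 139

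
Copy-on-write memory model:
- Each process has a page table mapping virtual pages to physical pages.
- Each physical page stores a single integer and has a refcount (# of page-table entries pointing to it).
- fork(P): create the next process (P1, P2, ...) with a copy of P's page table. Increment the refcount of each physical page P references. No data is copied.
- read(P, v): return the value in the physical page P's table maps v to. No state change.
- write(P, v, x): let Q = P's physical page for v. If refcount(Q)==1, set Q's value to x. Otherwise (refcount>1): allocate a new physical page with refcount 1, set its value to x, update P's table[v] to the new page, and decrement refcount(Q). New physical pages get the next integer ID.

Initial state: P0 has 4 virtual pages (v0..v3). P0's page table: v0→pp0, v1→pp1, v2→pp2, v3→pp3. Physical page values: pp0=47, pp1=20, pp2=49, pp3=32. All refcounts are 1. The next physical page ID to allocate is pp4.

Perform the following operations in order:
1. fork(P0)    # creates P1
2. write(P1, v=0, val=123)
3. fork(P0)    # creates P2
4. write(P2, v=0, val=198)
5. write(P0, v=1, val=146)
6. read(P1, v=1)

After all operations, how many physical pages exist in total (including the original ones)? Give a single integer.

Answer: 7

Derivation:
Op 1: fork(P0) -> P1. 4 ppages; refcounts: pp0:2 pp1:2 pp2:2 pp3:2
Op 2: write(P1, v0, 123). refcount(pp0)=2>1 -> COPY to pp4. 5 ppages; refcounts: pp0:1 pp1:2 pp2:2 pp3:2 pp4:1
Op 3: fork(P0) -> P2. 5 ppages; refcounts: pp0:2 pp1:3 pp2:3 pp3:3 pp4:1
Op 4: write(P2, v0, 198). refcount(pp0)=2>1 -> COPY to pp5. 6 ppages; refcounts: pp0:1 pp1:3 pp2:3 pp3:3 pp4:1 pp5:1
Op 5: write(P0, v1, 146). refcount(pp1)=3>1 -> COPY to pp6. 7 ppages; refcounts: pp0:1 pp1:2 pp2:3 pp3:3 pp4:1 pp5:1 pp6:1
Op 6: read(P1, v1) -> 20. No state change.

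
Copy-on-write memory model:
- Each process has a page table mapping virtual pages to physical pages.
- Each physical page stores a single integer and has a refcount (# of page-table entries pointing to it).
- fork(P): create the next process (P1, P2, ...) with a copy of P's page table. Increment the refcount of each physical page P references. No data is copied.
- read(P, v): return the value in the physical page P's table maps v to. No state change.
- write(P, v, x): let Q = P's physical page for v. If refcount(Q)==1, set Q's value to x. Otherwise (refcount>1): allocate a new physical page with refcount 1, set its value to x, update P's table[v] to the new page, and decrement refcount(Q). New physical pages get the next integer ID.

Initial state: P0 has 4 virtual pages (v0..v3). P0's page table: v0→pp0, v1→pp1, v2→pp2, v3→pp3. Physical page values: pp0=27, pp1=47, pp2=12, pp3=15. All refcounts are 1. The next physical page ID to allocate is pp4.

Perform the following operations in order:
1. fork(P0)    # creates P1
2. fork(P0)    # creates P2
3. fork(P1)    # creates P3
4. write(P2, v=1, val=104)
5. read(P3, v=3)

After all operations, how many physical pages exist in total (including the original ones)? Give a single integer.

Answer: 5

Derivation:
Op 1: fork(P0) -> P1. 4 ppages; refcounts: pp0:2 pp1:2 pp2:2 pp3:2
Op 2: fork(P0) -> P2. 4 ppages; refcounts: pp0:3 pp1:3 pp2:3 pp3:3
Op 3: fork(P1) -> P3. 4 ppages; refcounts: pp0:4 pp1:4 pp2:4 pp3:4
Op 4: write(P2, v1, 104). refcount(pp1)=4>1 -> COPY to pp4. 5 ppages; refcounts: pp0:4 pp1:3 pp2:4 pp3:4 pp4:1
Op 5: read(P3, v3) -> 15. No state change.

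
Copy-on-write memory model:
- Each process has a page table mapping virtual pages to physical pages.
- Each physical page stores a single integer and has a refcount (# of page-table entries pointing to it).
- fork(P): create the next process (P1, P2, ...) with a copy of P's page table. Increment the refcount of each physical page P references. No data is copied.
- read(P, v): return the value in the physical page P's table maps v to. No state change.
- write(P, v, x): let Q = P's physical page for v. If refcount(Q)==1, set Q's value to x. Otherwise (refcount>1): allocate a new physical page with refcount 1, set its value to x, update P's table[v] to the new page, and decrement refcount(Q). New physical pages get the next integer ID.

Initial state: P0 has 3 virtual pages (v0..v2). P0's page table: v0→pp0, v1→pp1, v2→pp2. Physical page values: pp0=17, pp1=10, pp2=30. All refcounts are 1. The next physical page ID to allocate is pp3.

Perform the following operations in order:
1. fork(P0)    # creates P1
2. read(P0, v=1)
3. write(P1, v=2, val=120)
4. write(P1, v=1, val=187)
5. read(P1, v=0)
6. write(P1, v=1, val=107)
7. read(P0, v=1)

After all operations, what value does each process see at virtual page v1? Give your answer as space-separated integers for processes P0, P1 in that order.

Answer: 10 107

Derivation:
Op 1: fork(P0) -> P1. 3 ppages; refcounts: pp0:2 pp1:2 pp2:2
Op 2: read(P0, v1) -> 10. No state change.
Op 3: write(P1, v2, 120). refcount(pp2)=2>1 -> COPY to pp3. 4 ppages; refcounts: pp0:2 pp1:2 pp2:1 pp3:1
Op 4: write(P1, v1, 187). refcount(pp1)=2>1 -> COPY to pp4. 5 ppages; refcounts: pp0:2 pp1:1 pp2:1 pp3:1 pp4:1
Op 5: read(P1, v0) -> 17. No state change.
Op 6: write(P1, v1, 107). refcount(pp4)=1 -> write in place. 5 ppages; refcounts: pp0:2 pp1:1 pp2:1 pp3:1 pp4:1
Op 7: read(P0, v1) -> 10. No state change.
P0: v1 -> pp1 = 10
P1: v1 -> pp4 = 107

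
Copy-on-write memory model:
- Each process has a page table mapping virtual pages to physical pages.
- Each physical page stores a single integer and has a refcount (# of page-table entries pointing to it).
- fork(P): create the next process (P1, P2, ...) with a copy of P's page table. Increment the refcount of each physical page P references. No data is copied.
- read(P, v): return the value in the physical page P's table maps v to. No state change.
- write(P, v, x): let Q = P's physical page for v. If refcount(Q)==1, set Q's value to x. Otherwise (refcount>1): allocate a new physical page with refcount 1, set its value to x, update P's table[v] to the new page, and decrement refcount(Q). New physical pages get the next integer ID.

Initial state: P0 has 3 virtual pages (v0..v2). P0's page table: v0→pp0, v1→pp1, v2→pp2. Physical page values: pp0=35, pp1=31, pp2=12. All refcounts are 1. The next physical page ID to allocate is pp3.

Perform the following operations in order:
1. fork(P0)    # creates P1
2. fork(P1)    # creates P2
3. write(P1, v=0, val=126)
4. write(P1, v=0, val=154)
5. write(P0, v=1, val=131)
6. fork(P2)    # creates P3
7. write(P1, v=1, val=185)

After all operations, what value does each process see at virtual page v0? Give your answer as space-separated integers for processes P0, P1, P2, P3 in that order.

Answer: 35 154 35 35

Derivation:
Op 1: fork(P0) -> P1. 3 ppages; refcounts: pp0:2 pp1:2 pp2:2
Op 2: fork(P1) -> P2. 3 ppages; refcounts: pp0:3 pp1:3 pp2:3
Op 3: write(P1, v0, 126). refcount(pp0)=3>1 -> COPY to pp3. 4 ppages; refcounts: pp0:2 pp1:3 pp2:3 pp3:1
Op 4: write(P1, v0, 154). refcount(pp3)=1 -> write in place. 4 ppages; refcounts: pp0:2 pp1:3 pp2:3 pp3:1
Op 5: write(P0, v1, 131). refcount(pp1)=3>1 -> COPY to pp4. 5 ppages; refcounts: pp0:2 pp1:2 pp2:3 pp3:1 pp4:1
Op 6: fork(P2) -> P3. 5 ppages; refcounts: pp0:3 pp1:3 pp2:4 pp3:1 pp4:1
Op 7: write(P1, v1, 185). refcount(pp1)=3>1 -> COPY to pp5. 6 ppages; refcounts: pp0:3 pp1:2 pp2:4 pp3:1 pp4:1 pp5:1
P0: v0 -> pp0 = 35
P1: v0 -> pp3 = 154
P2: v0 -> pp0 = 35
P3: v0 -> pp0 = 35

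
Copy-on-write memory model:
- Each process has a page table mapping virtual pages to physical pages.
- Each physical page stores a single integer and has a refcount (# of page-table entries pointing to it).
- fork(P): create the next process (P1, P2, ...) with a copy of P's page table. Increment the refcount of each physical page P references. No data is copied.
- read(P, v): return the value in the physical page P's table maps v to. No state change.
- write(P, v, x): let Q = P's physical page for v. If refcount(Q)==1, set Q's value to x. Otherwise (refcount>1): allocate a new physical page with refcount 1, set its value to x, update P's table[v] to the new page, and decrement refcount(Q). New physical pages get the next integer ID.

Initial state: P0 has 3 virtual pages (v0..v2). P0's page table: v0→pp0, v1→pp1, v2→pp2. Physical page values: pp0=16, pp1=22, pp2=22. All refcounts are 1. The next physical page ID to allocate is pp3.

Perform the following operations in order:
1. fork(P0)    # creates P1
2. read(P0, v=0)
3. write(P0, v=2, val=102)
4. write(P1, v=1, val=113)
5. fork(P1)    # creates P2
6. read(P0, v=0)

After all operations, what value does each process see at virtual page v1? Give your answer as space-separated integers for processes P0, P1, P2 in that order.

Op 1: fork(P0) -> P1. 3 ppages; refcounts: pp0:2 pp1:2 pp2:2
Op 2: read(P0, v0) -> 16. No state change.
Op 3: write(P0, v2, 102). refcount(pp2)=2>1 -> COPY to pp3. 4 ppages; refcounts: pp0:2 pp1:2 pp2:1 pp3:1
Op 4: write(P1, v1, 113). refcount(pp1)=2>1 -> COPY to pp4. 5 ppages; refcounts: pp0:2 pp1:1 pp2:1 pp3:1 pp4:1
Op 5: fork(P1) -> P2. 5 ppages; refcounts: pp0:3 pp1:1 pp2:2 pp3:1 pp4:2
Op 6: read(P0, v0) -> 16. No state change.
P0: v1 -> pp1 = 22
P1: v1 -> pp4 = 113
P2: v1 -> pp4 = 113

Answer: 22 113 113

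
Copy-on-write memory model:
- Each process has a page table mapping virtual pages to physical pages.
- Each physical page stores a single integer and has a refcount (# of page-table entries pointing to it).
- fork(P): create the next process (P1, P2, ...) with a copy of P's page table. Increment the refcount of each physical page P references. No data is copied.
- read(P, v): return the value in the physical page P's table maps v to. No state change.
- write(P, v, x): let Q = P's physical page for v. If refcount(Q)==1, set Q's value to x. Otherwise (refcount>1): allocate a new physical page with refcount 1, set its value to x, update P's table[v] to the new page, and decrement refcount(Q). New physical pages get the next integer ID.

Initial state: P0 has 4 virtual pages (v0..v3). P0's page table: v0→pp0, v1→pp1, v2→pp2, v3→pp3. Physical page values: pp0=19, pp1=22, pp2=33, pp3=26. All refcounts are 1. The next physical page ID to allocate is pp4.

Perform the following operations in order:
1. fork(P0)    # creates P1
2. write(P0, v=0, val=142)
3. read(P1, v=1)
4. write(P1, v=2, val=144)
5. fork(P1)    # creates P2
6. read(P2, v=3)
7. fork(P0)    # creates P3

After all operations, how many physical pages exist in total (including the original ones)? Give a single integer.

Answer: 6

Derivation:
Op 1: fork(P0) -> P1. 4 ppages; refcounts: pp0:2 pp1:2 pp2:2 pp3:2
Op 2: write(P0, v0, 142). refcount(pp0)=2>1 -> COPY to pp4. 5 ppages; refcounts: pp0:1 pp1:2 pp2:2 pp3:2 pp4:1
Op 3: read(P1, v1) -> 22. No state change.
Op 4: write(P1, v2, 144). refcount(pp2)=2>1 -> COPY to pp5. 6 ppages; refcounts: pp0:1 pp1:2 pp2:1 pp3:2 pp4:1 pp5:1
Op 5: fork(P1) -> P2. 6 ppages; refcounts: pp0:2 pp1:3 pp2:1 pp3:3 pp4:1 pp5:2
Op 6: read(P2, v3) -> 26. No state change.
Op 7: fork(P0) -> P3. 6 ppages; refcounts: pp0:2 pp1:4 pp2:2 pp3:4 pp4:2 pp5:2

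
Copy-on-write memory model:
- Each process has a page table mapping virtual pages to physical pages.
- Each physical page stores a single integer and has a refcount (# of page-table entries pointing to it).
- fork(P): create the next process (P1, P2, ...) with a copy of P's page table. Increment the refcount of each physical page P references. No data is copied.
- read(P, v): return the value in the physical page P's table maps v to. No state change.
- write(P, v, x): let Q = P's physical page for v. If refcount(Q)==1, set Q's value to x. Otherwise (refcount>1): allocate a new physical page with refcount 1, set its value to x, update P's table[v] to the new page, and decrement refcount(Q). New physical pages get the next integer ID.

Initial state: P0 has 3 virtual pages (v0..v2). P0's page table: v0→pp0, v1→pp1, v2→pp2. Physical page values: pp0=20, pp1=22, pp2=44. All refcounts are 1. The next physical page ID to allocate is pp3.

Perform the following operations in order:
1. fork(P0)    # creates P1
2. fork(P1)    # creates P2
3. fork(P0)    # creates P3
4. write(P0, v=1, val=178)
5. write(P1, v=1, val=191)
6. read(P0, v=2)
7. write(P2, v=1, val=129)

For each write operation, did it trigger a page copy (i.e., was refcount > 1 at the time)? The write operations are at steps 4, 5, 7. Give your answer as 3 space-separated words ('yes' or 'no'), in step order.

Op 1: fork(P0) -> P1. 3 ppages; refcounts: pp0:2 pp1:2 pp2:2
Op 2: fork(P1) -> P2. 3 ppages; refcounts: pp0:3 pp1:3 pp2:3
Op 3: fork(P0) -> P3. 3 ppages; refcounts: pp0:4 pp1:4 pp2:4
Op 4: write(P0, v1, 178). refcount(pp1)=4>1 -> COPY to pp3. 4 ppages; refcounts: pp0:4 pp1:3 pp2:4 pp3:1
Op 5: write(P1, v1, 191). refcount(pp1)=3>1 -> COPY to pp4. 5 ppages; refcounts: pp0:4 pp1:2 pp2:4 pp3:1 pp4:1
Op 6: read(P0, v2) -> 44. No state change.
Op 7: write(P2, v1, 129). refcount(pp1)=2>1 -> COPY to pp5. 6 ppages; refcounts: pp0:4 pp1:1 pp2:4 pp3:1 pp4:1 pp5:1

yes yes yes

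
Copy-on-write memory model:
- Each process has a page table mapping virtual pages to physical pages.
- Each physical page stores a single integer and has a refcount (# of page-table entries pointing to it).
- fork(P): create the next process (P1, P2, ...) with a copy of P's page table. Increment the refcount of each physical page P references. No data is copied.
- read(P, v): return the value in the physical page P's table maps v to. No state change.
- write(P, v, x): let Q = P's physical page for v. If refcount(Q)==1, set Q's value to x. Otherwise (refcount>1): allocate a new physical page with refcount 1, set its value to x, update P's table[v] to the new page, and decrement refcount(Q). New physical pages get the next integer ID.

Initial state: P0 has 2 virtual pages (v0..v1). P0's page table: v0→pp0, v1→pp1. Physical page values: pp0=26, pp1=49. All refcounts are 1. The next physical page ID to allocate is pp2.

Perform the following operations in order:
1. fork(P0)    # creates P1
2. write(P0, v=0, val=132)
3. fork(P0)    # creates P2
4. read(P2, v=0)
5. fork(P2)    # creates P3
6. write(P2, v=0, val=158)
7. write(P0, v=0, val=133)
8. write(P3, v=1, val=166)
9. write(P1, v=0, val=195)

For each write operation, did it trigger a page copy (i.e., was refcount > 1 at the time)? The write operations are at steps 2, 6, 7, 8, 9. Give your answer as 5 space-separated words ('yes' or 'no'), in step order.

Op 1: fork(P0) -> P1. 2 ppages; refcounts: pp0:2 pp1:2
Op 2: write(P0, v0, 132). refcount(pp0)=2>1 -> COPY to pp2. 3 ppages; refcounts: pp0:1 pp1:2 pp2:1
Op 3: fork(P0) -> P2. 3 ppages; refcounts: pp0:1 pp1:3 pp2:2
Op 4: read(P2, v0) -> 132. No state change.
Op 5: fork(P2) -> P3. 3 ppages; refcounts: pp0:1 pp1:4 pp2:3
Op 6: write(P2, v0, 158). refcount(pp2)=3>1 -> COPY to pp3. 4 ppages; refcounts: pp0:1 pp1:4 pp2:2 pp3:1
Op 7: write(P0, v0, 133). refcount(pp2)=2>1 -> COPY to pp4. 5 ppages; refcounts: pp0:1 pp1:4 pp2:1 pp3:1 pp4:1
Op 8: write(P3, v1, 166). refcount(pp1)=4>1 -> COPY to pp5. 6 ppages; refcounts: pp0:1 pp1:3 pp2:1 pp3:1 pp4:1 pp5:1
Op 9: write(P1, v0, 195). refcount(pp0)=1 -> write in place. 6 ppages; refcounts: pp0:1 pp1:3 pp2:1 pp3:1 pp4:1 pp5:1

yes yes yes yes no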